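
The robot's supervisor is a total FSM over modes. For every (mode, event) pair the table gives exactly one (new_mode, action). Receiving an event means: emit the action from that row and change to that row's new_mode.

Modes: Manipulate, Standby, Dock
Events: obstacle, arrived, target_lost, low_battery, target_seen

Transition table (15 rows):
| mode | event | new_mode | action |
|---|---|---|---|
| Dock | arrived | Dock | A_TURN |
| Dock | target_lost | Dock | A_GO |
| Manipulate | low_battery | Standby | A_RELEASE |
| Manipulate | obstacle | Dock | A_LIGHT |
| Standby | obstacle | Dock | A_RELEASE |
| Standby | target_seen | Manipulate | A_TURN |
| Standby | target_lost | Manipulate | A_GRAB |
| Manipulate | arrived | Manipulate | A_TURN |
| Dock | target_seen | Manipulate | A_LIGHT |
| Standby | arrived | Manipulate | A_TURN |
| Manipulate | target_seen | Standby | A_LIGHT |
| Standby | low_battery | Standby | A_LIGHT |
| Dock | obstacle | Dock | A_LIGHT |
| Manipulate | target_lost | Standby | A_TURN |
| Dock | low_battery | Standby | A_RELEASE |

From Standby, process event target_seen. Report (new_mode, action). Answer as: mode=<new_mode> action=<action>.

mode=Manipulate action=A_TURN

current mode = Standby; filter table to that mode:
  (Standby, obstacle) → (Dock, A_RELEASE)
  (Standby, target_seen) → (Manipulate, A_TURN)  ← event matches
  (Standby, target_lost) → (Manipulate, A_GRAB)
  (Standby, arrived) → (Manipulate, A_TURN)
  (Standby, low_battery) → (Standby, A_LIGHT)
event = target_seen selects (Manipulate, A_TURN)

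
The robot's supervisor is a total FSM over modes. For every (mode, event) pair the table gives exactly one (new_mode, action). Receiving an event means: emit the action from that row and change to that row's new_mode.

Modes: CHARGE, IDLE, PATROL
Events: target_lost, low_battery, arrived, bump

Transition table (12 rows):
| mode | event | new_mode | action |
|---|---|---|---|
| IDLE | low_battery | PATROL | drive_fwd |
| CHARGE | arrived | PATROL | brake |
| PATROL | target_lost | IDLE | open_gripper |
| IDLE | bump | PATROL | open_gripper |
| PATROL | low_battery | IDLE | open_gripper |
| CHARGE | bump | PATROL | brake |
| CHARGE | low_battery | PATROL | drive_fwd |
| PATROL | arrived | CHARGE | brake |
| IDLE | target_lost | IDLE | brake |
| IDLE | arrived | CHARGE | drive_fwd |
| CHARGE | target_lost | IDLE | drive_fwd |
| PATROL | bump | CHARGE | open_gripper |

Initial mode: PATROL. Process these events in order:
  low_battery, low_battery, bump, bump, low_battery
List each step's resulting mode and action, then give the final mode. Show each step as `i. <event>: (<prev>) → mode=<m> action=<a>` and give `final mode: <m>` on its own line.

final mode: IDLE

1. low_battery: (PATROL) → mode=IDLE action=open_gripper
2. low_battery: (IDLE) → mode=PATROL action=drive_fwd
3. bump: (PATROL) → mode=CHARGE action=open_gripper
4. bump: (CHARGE) → mode=PATROL action=brake
5. low_battery: (PATROL) → mode=IDLE action=open_gripper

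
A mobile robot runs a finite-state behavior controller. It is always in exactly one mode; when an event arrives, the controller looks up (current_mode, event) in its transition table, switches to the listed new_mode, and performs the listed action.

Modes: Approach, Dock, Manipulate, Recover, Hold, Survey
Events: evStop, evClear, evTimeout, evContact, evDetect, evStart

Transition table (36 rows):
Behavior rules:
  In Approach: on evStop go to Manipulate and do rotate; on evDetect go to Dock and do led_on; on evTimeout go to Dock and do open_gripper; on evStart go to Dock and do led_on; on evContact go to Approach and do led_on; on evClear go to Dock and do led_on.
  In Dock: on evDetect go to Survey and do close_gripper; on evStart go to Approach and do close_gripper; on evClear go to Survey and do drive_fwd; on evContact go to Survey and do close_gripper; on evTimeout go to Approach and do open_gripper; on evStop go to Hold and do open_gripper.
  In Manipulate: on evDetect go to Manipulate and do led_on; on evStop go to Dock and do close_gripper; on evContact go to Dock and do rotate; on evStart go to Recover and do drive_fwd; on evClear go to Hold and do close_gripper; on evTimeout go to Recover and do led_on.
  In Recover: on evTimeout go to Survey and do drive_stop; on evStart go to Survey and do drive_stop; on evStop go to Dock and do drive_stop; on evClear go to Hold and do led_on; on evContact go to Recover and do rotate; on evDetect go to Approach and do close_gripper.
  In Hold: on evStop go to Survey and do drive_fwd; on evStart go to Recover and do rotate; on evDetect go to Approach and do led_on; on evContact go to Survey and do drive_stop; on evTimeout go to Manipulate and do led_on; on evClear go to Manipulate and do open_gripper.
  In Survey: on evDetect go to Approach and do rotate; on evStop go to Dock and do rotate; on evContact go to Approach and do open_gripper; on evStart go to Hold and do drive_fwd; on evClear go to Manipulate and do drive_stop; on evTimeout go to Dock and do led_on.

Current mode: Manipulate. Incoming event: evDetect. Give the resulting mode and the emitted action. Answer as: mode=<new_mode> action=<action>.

mode=Manipulate action=led_on

current mode = Manipulate; filter table to that mode:
  (Manipulate, evDetect) → (Manipulate, led_on)  ← event matches
  (Manipulate, evStop) → (Dock, close_gripper)
  (Manipulate, evContact) → (Dock, rotate)
  (Manipulate, evStart) → (Recover, drive_fwd)
  (Manipulate, evClear) → (Hold, close_gripper)
  (Manipulate, evTimeout) → (Recover, led_on)
event = evDetect selects (Manipulate, led_on)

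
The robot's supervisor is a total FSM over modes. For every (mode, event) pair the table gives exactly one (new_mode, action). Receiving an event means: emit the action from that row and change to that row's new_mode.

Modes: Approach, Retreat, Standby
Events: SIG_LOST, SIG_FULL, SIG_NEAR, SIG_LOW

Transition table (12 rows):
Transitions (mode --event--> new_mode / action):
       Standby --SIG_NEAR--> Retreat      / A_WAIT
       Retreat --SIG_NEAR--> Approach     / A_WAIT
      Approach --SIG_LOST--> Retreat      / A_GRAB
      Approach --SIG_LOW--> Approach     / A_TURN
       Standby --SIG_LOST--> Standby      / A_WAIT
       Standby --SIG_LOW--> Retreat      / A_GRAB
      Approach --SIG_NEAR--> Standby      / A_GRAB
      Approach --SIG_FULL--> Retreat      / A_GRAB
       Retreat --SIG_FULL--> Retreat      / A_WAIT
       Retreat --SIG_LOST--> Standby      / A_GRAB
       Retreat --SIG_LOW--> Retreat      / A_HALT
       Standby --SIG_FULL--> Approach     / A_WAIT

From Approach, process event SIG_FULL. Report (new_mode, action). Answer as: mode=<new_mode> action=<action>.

current mode = Approach; filter table to that mode:
  (Approach, SIG_LOST) → (Retreat, A_GRAB)
  (Approach, SIG_LOW) → (Approach, A_TURN)
  (Approach, SIG_NEAR) → (Standby, A_GRAB)
  (Approach, SIG_FULL) → (Retreat, A_GRAB)  ← event matches
event = SIG_FULL selects (Retreat, A_GRAB)

mode=Retreat action=A_GRAB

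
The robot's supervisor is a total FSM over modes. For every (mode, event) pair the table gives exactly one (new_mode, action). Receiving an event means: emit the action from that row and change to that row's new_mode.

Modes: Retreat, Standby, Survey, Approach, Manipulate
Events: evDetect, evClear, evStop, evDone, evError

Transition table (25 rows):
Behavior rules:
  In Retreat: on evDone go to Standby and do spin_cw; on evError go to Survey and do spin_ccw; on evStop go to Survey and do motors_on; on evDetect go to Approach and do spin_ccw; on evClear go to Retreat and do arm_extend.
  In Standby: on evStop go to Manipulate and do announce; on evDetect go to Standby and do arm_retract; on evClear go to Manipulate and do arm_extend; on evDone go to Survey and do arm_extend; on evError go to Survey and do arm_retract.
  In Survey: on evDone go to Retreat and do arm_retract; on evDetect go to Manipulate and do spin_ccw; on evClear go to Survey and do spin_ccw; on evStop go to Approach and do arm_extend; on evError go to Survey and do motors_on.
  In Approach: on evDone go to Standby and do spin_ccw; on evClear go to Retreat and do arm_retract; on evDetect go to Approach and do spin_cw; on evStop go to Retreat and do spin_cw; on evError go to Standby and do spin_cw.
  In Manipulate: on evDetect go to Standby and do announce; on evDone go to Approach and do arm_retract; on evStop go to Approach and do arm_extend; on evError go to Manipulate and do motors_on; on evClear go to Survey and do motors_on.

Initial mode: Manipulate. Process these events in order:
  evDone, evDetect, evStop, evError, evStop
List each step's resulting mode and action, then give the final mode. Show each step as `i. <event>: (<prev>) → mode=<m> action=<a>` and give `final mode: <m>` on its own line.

final mode: Approach

1. evDone: (Manipulate) → mode=Approach action=arm_retract
2. evDetect: (Approach) → mode=Approach action=spin_cw
3. evStop: (Approach) → mode=Retreat action=spin_cw
4. evError: (Retreat) → mode=Survey action=spin_ccw
5. evStop: (Survey) → mode=Approach action=arm_extend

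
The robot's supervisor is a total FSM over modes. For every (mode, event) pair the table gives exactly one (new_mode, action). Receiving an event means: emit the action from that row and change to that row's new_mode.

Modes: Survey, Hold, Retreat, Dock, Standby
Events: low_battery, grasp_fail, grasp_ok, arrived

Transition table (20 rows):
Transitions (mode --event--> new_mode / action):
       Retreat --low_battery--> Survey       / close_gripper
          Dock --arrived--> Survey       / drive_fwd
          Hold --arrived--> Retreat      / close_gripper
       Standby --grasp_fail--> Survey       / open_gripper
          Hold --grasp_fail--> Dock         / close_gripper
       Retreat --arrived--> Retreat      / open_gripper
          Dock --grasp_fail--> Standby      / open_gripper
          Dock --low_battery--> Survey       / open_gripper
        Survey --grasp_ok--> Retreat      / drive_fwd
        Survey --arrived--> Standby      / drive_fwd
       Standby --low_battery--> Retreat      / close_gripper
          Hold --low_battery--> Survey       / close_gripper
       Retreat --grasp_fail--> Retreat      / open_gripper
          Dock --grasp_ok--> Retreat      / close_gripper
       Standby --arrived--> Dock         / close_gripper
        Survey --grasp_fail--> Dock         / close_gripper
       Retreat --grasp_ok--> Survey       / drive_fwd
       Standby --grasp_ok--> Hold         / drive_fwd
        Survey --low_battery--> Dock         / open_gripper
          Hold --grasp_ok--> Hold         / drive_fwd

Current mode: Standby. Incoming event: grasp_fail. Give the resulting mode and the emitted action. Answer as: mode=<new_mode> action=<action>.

current mode = Standby; filter table to that mode:
  (Standby, grasp_fail) → (Survey, open_gripper)  ← event matches
  (Standby, low_battery) → (Retreat, close_gripper)
  (Standby, arrived) → (Dock, close_gripper)
  (Standby, grasp_ok) → (Hold, drive_fwd)
event = grasp_fail selects (Survey, open_gripper)

mode=Survey action=open_gripper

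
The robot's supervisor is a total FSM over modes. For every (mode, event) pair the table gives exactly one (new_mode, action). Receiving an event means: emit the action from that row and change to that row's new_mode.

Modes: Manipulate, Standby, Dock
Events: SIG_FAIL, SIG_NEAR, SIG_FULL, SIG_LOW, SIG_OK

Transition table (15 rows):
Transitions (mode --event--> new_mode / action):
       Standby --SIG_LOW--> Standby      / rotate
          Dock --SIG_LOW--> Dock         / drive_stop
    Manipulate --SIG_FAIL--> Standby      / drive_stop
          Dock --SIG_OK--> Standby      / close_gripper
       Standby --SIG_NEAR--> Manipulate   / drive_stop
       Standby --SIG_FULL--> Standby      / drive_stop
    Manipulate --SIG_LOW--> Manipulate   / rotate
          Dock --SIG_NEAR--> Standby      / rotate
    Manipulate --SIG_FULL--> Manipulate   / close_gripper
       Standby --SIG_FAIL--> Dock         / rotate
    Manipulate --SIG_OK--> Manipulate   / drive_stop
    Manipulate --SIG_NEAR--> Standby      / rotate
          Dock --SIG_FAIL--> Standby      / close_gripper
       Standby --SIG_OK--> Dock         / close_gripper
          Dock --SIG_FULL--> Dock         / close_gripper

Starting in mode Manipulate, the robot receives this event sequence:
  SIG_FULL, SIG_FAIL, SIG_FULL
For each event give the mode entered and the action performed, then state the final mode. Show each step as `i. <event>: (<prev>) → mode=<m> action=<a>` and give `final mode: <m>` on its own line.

1. SIG_FULL: (Manipulate) → mode=Manipulate action=close_gripper
2. SIG_FAIL: (Manipulate) → mode=Standby action=drive_stop
3. SIG_FULL: (Standby) → mode=Standby action=drive_stop

final mode: Standby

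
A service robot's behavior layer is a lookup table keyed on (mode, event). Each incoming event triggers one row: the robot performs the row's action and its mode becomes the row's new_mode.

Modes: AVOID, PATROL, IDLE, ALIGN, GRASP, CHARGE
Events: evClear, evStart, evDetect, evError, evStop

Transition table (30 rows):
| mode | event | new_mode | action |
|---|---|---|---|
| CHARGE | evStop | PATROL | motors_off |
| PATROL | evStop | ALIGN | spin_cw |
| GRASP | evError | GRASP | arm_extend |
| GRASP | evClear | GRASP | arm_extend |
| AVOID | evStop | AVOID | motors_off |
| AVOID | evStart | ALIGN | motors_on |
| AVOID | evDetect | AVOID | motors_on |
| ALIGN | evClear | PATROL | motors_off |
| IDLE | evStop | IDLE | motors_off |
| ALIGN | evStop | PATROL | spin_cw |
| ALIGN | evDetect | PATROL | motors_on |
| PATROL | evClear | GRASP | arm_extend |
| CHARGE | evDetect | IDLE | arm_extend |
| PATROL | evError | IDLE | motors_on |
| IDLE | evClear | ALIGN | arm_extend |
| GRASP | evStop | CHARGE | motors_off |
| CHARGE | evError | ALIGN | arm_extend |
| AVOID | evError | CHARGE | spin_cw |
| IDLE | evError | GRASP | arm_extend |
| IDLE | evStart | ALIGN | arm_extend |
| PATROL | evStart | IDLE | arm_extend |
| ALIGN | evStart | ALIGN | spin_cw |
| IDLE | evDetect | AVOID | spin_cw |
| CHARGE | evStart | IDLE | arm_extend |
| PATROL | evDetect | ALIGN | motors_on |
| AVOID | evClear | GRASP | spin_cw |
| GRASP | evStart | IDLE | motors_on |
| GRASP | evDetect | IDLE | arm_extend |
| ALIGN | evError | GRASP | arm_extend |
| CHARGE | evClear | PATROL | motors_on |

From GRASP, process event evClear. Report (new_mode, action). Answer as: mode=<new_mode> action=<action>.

current mode = GRASP; filter table to that mode:
  (GRASP, evError) → (GRASP, arm_extend)
  (GRASP, evClear) → (GRASP, arm_extend)  ← event matches
  (GRASP, evStop) → (CHARGE, motors_off)
  (GRASP, evStart) → (IDLE, motors_on)
  (GRASP, evDetect) → (IDLE, arm_extend)
event = evClear selects (GRASP, arm_extend)

mode=GRASP action=arm_extend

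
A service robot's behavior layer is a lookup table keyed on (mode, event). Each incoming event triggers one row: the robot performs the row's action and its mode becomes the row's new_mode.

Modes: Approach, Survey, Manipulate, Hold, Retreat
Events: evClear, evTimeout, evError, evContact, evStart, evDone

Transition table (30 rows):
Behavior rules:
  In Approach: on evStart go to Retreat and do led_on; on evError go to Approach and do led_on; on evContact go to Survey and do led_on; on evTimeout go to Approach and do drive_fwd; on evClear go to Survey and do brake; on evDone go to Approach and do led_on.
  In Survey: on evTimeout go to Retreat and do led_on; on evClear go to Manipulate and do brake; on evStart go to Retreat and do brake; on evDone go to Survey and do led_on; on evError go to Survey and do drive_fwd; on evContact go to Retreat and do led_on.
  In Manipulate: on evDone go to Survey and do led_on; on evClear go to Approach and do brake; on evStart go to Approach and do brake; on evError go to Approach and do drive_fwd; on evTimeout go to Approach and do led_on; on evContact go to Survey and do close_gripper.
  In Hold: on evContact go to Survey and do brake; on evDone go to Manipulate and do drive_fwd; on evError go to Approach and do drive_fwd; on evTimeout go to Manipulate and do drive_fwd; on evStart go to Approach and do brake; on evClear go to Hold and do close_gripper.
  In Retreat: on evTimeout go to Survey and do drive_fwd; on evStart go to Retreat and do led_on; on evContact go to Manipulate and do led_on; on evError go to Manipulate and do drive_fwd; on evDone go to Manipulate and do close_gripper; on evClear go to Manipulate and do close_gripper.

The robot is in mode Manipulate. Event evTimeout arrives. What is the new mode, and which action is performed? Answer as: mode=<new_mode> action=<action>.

current mode = Manipulate; filter table to that mode:
  (Manipulate, evDone) → (Survey, led_on)
  (Manipulate, evClear) → (Approach, brake)
  (Manipulate, evStart) → (Approach, brake)
  (Manipulate, evError) → (Approach, drive_fwd)
  (Manipulate, evTimeout) → (Approach, led_on)  ← event matches
  (Manipulate, evContact) → (Survey, close_gripper)
event = evTimeout selects (Approach, led_on)

mode=Approach action=led_on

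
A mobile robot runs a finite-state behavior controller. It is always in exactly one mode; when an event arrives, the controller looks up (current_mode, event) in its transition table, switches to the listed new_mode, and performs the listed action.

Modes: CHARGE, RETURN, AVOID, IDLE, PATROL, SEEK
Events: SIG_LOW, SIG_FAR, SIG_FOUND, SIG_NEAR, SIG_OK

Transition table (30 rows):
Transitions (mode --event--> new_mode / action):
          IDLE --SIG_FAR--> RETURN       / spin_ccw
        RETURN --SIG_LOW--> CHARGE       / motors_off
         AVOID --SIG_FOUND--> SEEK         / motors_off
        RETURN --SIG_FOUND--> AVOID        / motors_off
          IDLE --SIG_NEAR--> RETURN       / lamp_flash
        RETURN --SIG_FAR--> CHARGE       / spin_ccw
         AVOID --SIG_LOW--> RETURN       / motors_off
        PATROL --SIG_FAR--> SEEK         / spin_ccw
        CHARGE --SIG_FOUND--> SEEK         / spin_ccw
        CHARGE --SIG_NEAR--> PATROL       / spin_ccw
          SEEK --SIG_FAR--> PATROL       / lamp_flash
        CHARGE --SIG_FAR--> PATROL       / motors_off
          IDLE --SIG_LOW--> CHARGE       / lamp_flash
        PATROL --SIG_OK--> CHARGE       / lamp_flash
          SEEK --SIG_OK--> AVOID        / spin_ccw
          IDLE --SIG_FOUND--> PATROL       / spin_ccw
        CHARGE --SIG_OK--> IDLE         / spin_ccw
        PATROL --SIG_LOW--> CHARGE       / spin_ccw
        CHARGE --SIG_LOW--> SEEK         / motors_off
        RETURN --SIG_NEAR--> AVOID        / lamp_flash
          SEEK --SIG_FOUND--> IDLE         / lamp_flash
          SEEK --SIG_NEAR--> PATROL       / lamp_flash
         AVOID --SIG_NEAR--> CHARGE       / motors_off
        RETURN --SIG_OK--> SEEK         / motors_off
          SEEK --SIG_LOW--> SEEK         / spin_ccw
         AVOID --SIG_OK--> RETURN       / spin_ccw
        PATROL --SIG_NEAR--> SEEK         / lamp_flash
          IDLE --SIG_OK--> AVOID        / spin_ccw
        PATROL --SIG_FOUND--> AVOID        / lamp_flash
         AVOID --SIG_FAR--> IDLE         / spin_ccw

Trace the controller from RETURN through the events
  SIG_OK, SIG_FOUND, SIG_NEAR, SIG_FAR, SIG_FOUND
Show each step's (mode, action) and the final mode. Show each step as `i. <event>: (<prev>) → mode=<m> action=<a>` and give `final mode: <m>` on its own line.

1. SIG_OK: (RETURN) → mode=SEEK action=motors_off
2. SIG_FOUND: (SEEK) → mode=IDLE action=lamp_flash
3. SIG_NEAR: (IDLE) → mode=RETURN action=lamp_flash
4. SIG_FAR: (RETURN) → mode=CHARGE action=spin_ccw
5. SIG_FOUND: (CHARGE) → mode=SEEK action=spin_ccw

final mode: SEEK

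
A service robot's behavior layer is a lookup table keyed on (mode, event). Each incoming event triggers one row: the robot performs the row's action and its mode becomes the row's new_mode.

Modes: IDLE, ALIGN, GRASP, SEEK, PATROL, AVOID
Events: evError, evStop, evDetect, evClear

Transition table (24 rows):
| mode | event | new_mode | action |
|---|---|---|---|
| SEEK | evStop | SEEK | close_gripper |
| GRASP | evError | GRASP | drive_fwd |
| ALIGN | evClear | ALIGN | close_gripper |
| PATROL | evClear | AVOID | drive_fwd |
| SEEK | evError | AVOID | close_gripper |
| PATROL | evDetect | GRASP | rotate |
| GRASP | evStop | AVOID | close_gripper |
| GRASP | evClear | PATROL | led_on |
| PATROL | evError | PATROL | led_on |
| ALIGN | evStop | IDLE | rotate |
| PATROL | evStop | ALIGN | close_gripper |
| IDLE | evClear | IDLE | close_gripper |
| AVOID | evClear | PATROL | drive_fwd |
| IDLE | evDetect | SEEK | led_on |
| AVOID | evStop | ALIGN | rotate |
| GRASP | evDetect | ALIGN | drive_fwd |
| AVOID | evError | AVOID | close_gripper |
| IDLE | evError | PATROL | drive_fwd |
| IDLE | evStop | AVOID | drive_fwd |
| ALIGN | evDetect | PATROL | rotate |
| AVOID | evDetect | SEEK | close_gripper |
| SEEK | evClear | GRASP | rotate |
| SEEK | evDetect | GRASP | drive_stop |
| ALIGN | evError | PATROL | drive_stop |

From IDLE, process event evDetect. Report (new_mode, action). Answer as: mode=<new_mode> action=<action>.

mode=SEEK action=led_on

current mode = IDLE; filter table to that mode:
  (IDLE, evClear) → (IDLE, close_gripper)
  (IDLE, evDetect) → (SEEK, led_on)  ← event matches
  (IDLE, evError) → (PATROL, drive_fwd)
  (IDLE, evStop) → (AVOID, drive_fwd)
event = evDetect selects (SEEK, led_on)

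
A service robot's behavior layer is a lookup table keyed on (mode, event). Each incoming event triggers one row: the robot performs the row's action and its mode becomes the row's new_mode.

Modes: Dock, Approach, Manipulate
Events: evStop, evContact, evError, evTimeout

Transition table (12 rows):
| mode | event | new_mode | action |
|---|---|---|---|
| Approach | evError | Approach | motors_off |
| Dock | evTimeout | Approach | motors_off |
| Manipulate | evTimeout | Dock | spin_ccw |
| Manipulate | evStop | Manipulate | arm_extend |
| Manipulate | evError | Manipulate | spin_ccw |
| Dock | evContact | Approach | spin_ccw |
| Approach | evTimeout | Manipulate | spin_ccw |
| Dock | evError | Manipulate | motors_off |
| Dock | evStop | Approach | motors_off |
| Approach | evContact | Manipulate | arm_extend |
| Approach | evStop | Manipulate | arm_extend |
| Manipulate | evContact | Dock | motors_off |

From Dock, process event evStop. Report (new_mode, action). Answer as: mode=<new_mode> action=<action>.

current mode = Dock; filter table to that mode:
  (Dock, evTimeout) → (Approach, motors_off)
  (Dock, evContact) → (Approach, spin_ccw)
  (Dock, evError) → (Manipulate, motors_off)
  (Dock, evStop) → (Approach, motors_off)  ← event matches
event = evStop selects (Approach, motors_off)

mode=Approach action=motors_off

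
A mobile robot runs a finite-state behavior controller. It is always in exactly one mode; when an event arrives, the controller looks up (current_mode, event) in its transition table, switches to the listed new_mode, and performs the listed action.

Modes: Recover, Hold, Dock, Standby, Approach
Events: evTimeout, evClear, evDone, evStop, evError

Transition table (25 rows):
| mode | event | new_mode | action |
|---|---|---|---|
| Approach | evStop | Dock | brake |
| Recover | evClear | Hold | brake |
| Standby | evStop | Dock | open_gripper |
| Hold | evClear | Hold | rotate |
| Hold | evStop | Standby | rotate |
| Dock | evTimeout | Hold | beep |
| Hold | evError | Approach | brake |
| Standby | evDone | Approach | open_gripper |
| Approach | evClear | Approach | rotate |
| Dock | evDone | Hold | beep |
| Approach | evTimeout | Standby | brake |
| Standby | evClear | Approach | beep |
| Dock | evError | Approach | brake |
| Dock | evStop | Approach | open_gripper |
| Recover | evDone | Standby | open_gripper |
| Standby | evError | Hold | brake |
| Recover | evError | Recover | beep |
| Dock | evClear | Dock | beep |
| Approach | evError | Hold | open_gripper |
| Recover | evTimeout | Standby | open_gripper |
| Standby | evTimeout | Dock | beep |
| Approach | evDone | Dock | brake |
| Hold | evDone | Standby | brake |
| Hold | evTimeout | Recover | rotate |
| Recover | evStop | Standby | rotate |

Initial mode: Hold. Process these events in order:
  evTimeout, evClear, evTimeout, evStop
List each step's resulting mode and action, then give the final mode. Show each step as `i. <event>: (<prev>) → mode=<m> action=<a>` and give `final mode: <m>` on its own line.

final mode: Standby

1. evTimeout: (Hold) → mode=Recover action=rotate
2. evClear: (Recover) → mode=Hold action=brake
3. evTimeout: (Hold) → mode=Recover action=rotate
4. evStop: (Recover) → mode=Standby action=rotate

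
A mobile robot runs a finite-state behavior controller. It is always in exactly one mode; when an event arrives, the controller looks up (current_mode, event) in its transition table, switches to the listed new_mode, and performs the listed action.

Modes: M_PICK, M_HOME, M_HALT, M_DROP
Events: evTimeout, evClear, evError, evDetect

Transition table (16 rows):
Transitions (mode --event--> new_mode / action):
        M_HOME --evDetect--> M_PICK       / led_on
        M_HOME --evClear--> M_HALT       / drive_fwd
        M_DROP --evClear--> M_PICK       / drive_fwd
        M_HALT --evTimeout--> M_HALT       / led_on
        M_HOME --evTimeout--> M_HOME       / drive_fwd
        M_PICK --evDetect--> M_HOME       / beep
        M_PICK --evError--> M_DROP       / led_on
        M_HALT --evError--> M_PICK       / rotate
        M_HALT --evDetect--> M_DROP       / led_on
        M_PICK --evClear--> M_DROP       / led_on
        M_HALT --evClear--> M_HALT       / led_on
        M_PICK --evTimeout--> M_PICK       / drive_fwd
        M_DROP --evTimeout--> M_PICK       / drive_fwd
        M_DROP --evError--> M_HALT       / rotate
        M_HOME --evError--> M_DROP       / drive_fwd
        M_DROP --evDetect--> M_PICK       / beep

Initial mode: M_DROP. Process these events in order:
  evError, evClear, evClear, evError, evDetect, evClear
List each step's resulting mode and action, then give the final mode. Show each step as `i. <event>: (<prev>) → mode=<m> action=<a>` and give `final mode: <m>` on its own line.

1. evError: (M_DROP) → mode=M_HALT action=rotate
2. evClear: (M_HALT) → mode=M_HALT action=led_on
3. evClear: (M_HALT) → mode=M_HALT action=led_on
4. evError: (M_HALT) → mode=M_PICK action=rotate
5. evDetect: (M_PICK) → mode=M_HOME action=beep
6. evClear: (M_HOME) → mode=M_HALT action=drive_fwd

final mode: M_HALT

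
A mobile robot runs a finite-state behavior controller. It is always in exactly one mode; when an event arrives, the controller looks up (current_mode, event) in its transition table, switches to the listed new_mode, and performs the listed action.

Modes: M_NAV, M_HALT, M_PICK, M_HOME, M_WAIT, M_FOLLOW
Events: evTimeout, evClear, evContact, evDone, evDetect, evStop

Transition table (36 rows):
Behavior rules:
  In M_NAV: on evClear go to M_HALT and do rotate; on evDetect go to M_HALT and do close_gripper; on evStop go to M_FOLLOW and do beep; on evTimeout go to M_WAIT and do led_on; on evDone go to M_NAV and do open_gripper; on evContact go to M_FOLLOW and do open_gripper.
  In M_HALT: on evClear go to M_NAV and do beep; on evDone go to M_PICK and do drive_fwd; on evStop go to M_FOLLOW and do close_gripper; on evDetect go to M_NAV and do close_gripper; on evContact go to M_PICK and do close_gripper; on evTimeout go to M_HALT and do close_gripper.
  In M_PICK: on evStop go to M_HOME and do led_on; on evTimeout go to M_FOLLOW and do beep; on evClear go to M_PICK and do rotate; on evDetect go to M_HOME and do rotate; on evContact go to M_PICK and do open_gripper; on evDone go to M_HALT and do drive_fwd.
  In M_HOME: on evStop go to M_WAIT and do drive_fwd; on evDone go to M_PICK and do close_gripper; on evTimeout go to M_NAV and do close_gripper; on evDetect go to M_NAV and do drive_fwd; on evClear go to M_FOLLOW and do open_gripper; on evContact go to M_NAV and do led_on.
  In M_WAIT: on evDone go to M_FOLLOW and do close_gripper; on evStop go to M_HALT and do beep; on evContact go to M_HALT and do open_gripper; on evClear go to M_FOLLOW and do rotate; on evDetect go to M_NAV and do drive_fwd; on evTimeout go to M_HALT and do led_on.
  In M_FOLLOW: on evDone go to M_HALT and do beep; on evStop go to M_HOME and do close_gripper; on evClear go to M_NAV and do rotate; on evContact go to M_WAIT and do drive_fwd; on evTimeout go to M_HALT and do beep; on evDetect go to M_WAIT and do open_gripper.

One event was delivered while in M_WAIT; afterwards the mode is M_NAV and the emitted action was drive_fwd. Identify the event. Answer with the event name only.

try evTimeout: (M_WAIT, evTimeout) → (M_HALT, led_on)
try evClear: (M_WAIT, evClear) → (M_FOLLOW, rotate)
try evContact: (M_WAIT, evContact) → (M_HALT, open_gripper)
try evDone: (M_WAIT, evDone) → (M_FOLLOW, close_gripper)
try evDetect: (M_WAIT, evDetect) → (M_NAV, drive_fwd)  ← matches
try evStop: (M_WAIT, evStop) → (M_HALT, beep)

evDetect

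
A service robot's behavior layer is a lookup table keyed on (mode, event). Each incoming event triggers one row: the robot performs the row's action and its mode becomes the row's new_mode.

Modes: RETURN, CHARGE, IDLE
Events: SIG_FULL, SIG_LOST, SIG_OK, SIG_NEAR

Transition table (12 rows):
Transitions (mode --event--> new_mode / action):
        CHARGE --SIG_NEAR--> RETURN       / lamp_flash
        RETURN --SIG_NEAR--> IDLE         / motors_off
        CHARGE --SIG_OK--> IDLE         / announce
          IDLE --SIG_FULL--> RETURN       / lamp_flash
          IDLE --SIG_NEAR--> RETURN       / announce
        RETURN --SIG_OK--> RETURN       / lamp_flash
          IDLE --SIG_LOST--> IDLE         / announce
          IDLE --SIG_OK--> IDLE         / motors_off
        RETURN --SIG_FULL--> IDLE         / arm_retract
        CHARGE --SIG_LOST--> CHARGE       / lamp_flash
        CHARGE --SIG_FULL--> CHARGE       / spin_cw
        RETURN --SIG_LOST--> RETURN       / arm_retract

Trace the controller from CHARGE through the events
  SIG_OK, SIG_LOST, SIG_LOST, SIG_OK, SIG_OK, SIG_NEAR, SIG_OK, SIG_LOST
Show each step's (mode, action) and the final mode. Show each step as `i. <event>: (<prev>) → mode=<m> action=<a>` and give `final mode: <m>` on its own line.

1. SIG_OK: (CHARGE) → mode=IDLE action=announce
2. SIG_LOST: (IDLE) → mode=IDLE action=announce
3. SIG_LOST: (IDLE) → mode=IDLE action=announce
4. SIG_OK: (IDLE) → mode=IDLE action=motors_off
5. SIG_OK: (IDLE) → mode=IDLE action=motors_off
6. SIG_NEAR: (IDLE) → mode=RETURN action=announce
7. SIG_OK: (RETURN) → mode=RETURN action=lamp_flash
8. SIG_LOST: (RETURN) → mode=RETURN action=arm_retract

final mode: RETURN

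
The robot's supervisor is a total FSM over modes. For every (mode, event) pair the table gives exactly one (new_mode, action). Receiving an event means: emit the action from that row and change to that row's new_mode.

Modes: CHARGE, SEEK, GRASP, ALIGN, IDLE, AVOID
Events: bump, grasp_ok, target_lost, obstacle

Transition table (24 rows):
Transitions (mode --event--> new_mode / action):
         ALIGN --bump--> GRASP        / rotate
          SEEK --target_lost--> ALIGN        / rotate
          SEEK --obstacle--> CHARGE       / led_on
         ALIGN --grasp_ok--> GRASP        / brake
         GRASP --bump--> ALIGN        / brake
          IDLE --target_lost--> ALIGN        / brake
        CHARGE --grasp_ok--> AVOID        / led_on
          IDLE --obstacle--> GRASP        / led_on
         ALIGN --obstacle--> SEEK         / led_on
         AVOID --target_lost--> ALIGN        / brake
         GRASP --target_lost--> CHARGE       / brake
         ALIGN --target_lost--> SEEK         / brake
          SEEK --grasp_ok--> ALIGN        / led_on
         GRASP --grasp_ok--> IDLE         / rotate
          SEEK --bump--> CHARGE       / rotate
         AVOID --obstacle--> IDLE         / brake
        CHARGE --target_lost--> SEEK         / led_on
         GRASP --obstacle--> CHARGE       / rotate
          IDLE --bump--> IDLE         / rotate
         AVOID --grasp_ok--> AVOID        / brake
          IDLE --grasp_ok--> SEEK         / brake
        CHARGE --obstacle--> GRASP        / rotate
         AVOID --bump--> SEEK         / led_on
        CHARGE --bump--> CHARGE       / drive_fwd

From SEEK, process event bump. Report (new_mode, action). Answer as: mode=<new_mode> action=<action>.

mode=CHARGE action=rotate

current mode = SEEK; filter table to that mode:
  (SEEK, target_lost) → (ALIGN, rotate)
  (SEEK, obstacle) → (CHARGE, led_on)
  (SEEK, grasp_ok) → (ALIGN, led_on)
  (SEEK, bump) → (CHARGE, rotate)  ← event matches
event = bump selects (CHARGE, rotate)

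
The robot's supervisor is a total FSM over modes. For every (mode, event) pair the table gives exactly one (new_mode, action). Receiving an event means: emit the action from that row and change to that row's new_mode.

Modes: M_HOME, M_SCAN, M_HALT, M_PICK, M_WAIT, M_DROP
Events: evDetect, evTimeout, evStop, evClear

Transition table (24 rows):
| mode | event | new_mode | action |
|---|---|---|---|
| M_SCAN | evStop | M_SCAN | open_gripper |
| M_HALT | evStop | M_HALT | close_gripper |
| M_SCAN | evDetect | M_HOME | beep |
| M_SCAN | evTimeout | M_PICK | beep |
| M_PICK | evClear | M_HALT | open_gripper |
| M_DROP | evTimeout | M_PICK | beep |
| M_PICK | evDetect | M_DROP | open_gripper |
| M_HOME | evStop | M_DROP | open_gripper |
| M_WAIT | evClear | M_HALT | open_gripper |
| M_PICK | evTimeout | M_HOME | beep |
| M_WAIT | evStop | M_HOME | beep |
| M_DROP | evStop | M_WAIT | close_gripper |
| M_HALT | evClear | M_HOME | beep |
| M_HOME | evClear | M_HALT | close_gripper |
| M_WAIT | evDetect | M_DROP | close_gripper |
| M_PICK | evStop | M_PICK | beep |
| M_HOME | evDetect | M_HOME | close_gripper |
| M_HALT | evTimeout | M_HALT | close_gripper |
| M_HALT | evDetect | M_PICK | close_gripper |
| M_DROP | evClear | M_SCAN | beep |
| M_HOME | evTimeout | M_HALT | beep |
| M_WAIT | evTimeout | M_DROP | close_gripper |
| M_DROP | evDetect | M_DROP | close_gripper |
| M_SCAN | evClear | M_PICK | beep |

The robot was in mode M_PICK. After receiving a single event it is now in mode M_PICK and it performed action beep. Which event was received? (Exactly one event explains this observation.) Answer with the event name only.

evStop

try evDetect: (M_PICK, evDetect) → (M_DROP, open_gripper)
try evTimeout: (M_PICK, evTimeout) → (M_HOME, beep)
try evStop: (M_PICK, evStop) → (M_PICK, beep)  ← matches
try evClear: (M_PICK, evClear) → (M_HALT, open_gripper)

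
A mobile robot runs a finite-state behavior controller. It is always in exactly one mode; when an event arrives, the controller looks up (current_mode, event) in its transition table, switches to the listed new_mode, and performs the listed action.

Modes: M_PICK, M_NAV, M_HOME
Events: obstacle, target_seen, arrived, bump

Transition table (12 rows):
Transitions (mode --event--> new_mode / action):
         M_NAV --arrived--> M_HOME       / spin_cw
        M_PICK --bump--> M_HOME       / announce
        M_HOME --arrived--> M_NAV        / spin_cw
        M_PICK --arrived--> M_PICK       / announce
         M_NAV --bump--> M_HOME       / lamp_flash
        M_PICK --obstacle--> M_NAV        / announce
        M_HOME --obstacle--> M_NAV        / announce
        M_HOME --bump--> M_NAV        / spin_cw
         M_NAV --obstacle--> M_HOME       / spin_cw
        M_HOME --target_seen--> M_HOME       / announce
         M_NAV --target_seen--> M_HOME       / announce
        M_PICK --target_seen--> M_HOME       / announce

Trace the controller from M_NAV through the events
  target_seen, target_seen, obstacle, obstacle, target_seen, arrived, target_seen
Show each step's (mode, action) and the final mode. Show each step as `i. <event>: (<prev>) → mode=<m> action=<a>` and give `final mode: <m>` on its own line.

1. target_seen: (M_NAV) → mode=M_HOME action=announce
2. target_seen: (M_HOME) → mode=M_HOME action=announce
3. obstacle: (M_HOME) → mode=M_NAV action=announce
4. obstacle: (M_NAV) → mode=M_HOME action=spin_cw
5. target_seen: (M_HOME) → mode=M_HOME action=announce
6. arrived: (M_HOME) → mode=M_NAV action=spin_cw
7. target_seen: (M_NAV) → mode=M_HOME action=announce

final mode: M_HOME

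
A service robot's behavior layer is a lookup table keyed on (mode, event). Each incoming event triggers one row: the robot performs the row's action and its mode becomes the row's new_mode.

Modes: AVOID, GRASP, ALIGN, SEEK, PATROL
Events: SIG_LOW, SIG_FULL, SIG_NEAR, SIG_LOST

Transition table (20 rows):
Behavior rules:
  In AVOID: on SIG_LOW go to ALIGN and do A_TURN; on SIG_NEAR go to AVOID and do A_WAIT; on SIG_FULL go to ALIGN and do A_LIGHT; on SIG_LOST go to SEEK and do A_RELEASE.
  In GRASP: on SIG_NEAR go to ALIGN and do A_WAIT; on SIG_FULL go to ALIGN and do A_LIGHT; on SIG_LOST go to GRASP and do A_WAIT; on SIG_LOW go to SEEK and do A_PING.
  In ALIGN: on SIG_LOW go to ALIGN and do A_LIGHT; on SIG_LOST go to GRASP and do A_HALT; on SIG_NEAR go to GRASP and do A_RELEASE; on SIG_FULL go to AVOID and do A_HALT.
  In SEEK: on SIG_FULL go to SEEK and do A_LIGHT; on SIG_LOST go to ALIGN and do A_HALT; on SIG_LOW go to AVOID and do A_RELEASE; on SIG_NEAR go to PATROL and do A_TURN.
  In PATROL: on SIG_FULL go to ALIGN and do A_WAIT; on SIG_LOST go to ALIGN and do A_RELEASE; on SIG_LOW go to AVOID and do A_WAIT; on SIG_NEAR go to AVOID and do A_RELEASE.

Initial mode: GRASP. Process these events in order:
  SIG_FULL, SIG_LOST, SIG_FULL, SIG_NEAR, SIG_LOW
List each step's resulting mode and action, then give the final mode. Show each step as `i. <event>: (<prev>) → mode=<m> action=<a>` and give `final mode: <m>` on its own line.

final mode: SEEK

1. SIG_FULL: (GRASP) → mode=ALIGN action=A_LIGHT
2. SIG_LOST: (ALIGN) → mode=GRASP action=A_HALT
3. SIG_FULL: (GRASP) → mode=ALIGN action=A_LIGHT
4. SIG_NEAR: (ALIGN) → mode=GRASP action=A_RELEASE
5. SIG_LOW: (GRASP) → mode=SEEK action=A_PING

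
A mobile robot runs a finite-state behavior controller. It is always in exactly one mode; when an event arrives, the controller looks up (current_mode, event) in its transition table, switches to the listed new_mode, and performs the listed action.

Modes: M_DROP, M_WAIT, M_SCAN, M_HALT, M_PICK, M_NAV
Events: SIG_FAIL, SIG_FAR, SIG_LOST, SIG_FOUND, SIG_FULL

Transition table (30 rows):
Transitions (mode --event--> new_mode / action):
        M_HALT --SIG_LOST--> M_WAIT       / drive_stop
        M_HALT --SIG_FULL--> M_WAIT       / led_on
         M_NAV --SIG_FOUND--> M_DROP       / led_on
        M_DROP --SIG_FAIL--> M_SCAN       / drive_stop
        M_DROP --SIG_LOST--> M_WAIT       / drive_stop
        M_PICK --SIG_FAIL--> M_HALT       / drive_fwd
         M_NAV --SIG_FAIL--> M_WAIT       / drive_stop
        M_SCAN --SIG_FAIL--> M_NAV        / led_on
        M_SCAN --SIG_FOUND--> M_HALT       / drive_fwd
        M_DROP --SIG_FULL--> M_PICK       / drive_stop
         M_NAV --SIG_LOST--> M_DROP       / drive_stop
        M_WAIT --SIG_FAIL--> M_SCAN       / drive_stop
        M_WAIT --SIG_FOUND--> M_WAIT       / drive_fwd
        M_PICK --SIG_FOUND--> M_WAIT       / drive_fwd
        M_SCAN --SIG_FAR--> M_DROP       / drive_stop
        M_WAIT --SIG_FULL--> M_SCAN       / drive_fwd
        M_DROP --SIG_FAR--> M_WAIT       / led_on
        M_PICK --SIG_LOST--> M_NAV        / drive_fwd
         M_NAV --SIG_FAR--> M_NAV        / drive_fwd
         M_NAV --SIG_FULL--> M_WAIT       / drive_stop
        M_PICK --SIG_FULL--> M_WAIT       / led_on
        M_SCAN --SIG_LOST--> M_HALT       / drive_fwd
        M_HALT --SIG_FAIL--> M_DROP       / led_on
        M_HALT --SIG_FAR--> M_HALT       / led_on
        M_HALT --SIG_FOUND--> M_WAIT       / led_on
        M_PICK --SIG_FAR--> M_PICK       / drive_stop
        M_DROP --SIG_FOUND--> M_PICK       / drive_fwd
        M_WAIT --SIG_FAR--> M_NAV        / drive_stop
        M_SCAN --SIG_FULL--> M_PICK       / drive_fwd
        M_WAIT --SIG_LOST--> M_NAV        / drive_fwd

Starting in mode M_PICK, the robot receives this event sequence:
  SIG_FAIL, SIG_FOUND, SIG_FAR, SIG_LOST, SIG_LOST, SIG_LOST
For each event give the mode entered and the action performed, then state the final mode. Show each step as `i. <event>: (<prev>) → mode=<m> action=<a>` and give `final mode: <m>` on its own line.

1. SIG_FAIL: (M_PICK) → mode=M_HALT action=drive_fwd
2. SIG_FOUND: (M_HALT) → mode=M_WAIT action=led_on
3. SIG_FAR: (M_WAIT) → mode=M_NAV action=drive_stop
4. SIG_LOST: (M_NAV) → mode=M_DROP action=drive_stop
5. SIG_LOST: (M_DROP) → mode=M_WAIT action=drive_stop
6. SIG_LOST: (M_WAIT) → mode=M_NAV action=drive_fwd

final mode: M_NAV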